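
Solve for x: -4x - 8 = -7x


Starting with: -4x - 8 = -7x
Move all x terms to left: (-4 + 7)x = 0 + 8
Simplify: 3x = 8
Divide both sides by 3: x = 8/3

x = 8/3


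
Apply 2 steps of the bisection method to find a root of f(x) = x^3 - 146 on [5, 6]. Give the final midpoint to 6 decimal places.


f(x) = x^3 - 146
f(5) = -21 < 0
f(6) = 70 > 0

Step 1: midpoint = (5.000000 + 6.000000)/2 = 5.500000
  f(5.500000) = 20.375000
  f(mid) > 0, so root is in [5.000000, 5.500000]

Step 2: midpoint = (5.000000 + 5.500000)/2 = 5.250000
  f(5.250000) = -1.296875
  f(mid) < 0, so root is in [5.250000, 5.500000]

midpoint = 5.250000


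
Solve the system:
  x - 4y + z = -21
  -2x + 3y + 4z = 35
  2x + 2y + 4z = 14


Using Cramer's rule. Expand each determinant along the first row.
D  = 1*[3*4 - 4*2] - (-4)*[(-2)*4 - 4*2] + 1*[(-2)*2 - 3*2]
  = 1*(4) - (-4)*(-16) + 1*(-10) = -70
Dx = (-21)*[3*4 - 4*2] - (-4)*[35*4 - 4*14] + 1*[35*2 - 3*14]
  = (-21)*(4) - (-4)*(84) + 1*(28) = 280
Dy = 1*[35*4 - 4*14] - (-21)*[(-2)*4 - 4*2] + 1*[(-2)*14 - 35*2]
  = 1*(84) - (-21)*(-16) + 1*(-98) = -350
Dz = 1*[3*14 - 35*2] - (-4)*[(-2)*14 - 35*2] + (-21)*[(-2)*2 - 3*2]
  = 1*(-28) - (-4)*(-98) + (-21)*(-10) = -210
x = Dx/D = 280/-70 = -4, y = Dy/D = -350/-70 = 5, z = Dz/D = -210/-70 = 3
Check eq1: (1)(-4) + (-4)(5) + (1)(3) = -21 = -21 ✓
Check eq2: (-2)(-4) + (3)(5) + (4)(3) = 35 = 35 ✓
Check eq3: (2)(-4) + (2)(5) + (4)(3) = 14 = 14 ✓

x = -4, y = 5, z = 3


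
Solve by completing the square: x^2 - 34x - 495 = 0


Start: x^2 - 34x - 495 = 0
Move constant: x^2 - 34x = 495
Half of -34 is -17, squared is 289
Add 289 to both sides: x^2 - 34x + 289 = 784
(x - 17)^2 = 784
x - 17 = ±28
x = 17 + 28 = 45 or x = 17 - 28 = -11

x = -11, x = 45


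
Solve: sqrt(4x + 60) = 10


Square both sides: 4x + 60 = 10^2 = 100
4x = 100 - 60 = 40
x = 10
Check: sqrt(4*10 + 60) = sqrt(100) = 10 ✓

x = 10


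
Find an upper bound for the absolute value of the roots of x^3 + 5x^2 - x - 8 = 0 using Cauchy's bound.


Cauchy's bound: all roots r satisfy |r| <= 1 + max(|a_i/a_n|) for i = 0,...,n-1
where a_n is the leading coefficient.

Coefficients: [1, 5, -1, -8]
Leading coefficient a_n = 1
Ratios |a_i/a_n|: 5, 1, 8
Maximum ratio: 8
Cauchy's bound: |r| <= 1 + 8 = 9

Upper bound = 9


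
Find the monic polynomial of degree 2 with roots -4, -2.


A monic polynomial with roots -4, -2 is:
p(x) = (x + 4)(x + 2)
After multiplying by (x + 4): x + 4
After multiplying by (x + 2): x^2 + 6x + 8

x^2 + 6x + 8


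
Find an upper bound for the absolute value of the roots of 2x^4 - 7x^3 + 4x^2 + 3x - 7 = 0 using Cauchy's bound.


Cauchy's bound: all roots r satisfy |r| <= 1 + max(|a_i/a_n|) for i = 0,...,n-1
where a_n is the leading coefficient.

Coefficients: [2, -7, 4, 3, -7]
Leading coefficient a_n = 2
Ratios |a_i/a_n|: 7/2, 2, 3/2, 7/2
Maximum ratio: 7/2
Cauchy's bound: |r| <= 1 + 7/2 = 9/2

Upper bound = 9/2


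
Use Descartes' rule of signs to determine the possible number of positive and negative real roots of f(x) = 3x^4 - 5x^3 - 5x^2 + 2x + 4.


Descartes' rule of signs:

For positive roots, count sign changes in f(x) = 3x^4 - 5x^3 - 5x^2 + 2x + 4:
Signs of coefficients: +, -, -, +, +
Number of sign changes: 2
Possible positive real roots: 2, 0

For negative roots, examine f(-x) = 3x^4 + 5x^3 - 5x^2 - 2x + 4:
Signs of coefficients: +, +, -, -, +
Number of sign changes: 2
Possible negative real roots: 2, 0

Positive roots: 2 or 0; Negative roots: 2 or 0


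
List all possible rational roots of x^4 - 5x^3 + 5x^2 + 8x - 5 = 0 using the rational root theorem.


Rational root theorem: possible roots are ±p/q where:
  p divides the constant term (-5): p ∈ {1, 5}
  q divides the leading coefficient (1): q ∈ {1}

All possible rational roots: -5, -1, 1, 5

-5, -1, 1, 5


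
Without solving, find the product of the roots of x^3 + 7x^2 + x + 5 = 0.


By Vieta's formulas for x^3 + bx^2 + cx + d = 0:
  r1 + r2 + r3 = -b/a = -7
  r1*r2 + r1*r3 + r2*r3 = c/a = 1
  r1*r2*r3 = -d/a = -5


Product = -5


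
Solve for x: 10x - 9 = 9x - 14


Starting with: 10x - 9 = 9x - 14
Move all x terms to left: (10 - 9)x = -14 + 9
Simplify: x = -5
Divide both sides by 1: x = -5

x = -5


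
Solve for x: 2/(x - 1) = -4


Multiply both sides by (x - 1): 2 = -4(x - 1)
Distribute: 2 = -4x + 4
-4x = 2 - 4 = -2
x = 1/2

x = 1/2


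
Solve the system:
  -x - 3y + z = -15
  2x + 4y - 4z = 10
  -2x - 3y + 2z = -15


Using Cramer's rule. Expand each determinant along the first row.
D  = (-1)*[4*2 - (-4)*(-3)] - (-3)*[2*2 - (-4)*(-2)] + 1*[2*(-3) - 4*(-2)]
  = (-1)*(-4) - (-3)*(-4) + 1*(2) = -6
Dx = (-15)*[4*2 - (-4)*(-3)] - (-3)*[10*2 - (-4)*(-15)] + 1*[10*(-3) - 4*(-15)]
  = (-15)*(-4) - (-3)*(-40) + 1*(30) = -30
Dy = (-1)*[10*2 - (-4)*(-15)] - (-15)*[2*2 - (-4)*(-2)] + 1*[2*(-15) - 10*(-2)]
  = (-1)*(-40) - (-15)*(-4) + 1*(-10) = -30
Dz = (-1)*[4*(-15) - 10*(-3)] - (-3)*[2*(-15) - 10*(-2)] + (-15)*[2*(-3) - 4*(-2)]
  = (-1)*(-30) - (-3)*(-10) + (-15)*(2) = -30
x = Dx/D = -30/-6 = 5, y = Dy/D = -30/-6 = 5, z = Dz/D = -30/-6 = 5
Check eq1: (-1)(5) + (-3)(5) + (1)(5) = -15 = -15 ✓
Check eq2: (2)(5) + (4)(5) + (-4)(5) = 10 = 10 ✓
Check eq3: (-2)(5) + (-3)(5) + (2)(5) = -15 = -15 ✓

x = 5, y = 5, z = 5


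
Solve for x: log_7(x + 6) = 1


Convert to exponential form: x + 6 = 7^1 = 7
x = 7 - 6 = 1
Check: log_7(1 + 6) = log_7(7) = log_7(7) = 1 ✓

x = 1


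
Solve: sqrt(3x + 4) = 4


Square both sides: 3x + 4 = 4^2 = 16
3x = 16 - 4 = 12
x = 4
Check: sqrt(3*4 + 4) = sqrt(16) = 4 ✓

x = 4


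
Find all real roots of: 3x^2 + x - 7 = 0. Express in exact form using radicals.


Using the quadratic formula: x = (-b ± sqrt(b^2 - 4ac)) / (2a)
Here a = 3, b = 1, c = -7
Discriminant = b^2 - 4ac = 1^2 - 4(3)(-7) = 1 + 84 = 85
Since discriminant = 85 > 0, there are two real roots.
x = (-1 ± sqrt(85)) / 6
Numerically: x ≈ 1.3699 or x ≈ -1.7033

x = (-1 + sqrt(85)) / 6 or x = (-1 - sqrt(85)) / 6


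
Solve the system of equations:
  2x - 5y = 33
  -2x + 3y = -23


Using Cramer's rule:
Determinant D = (2)(3) - (-2)(-5) = 6 - 10 = -4
Dx = (33)(3) - (-23)(-5) = 99 - 115 = -16
Dy = (2)(-23) - (-2)(33) = -46 + 66 = 20
x = Dx/D = -16/-4 = 4
y = Dy/D = 20/-4 = -5

x = 4, y = -5


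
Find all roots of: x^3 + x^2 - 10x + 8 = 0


Let p(x) = x^3 + x^2 - 10x + 8. By the rational root theorem (leading coefficient 1), any rational root is an integer divisor of 8: try ±1, ±2, ... in turn.
Test x = 1: value = 0 ✓, so (x - 1) is a factor.
Synthetic division by (x - 1): bring down 1; 1(1) + 1 = 2; 2(1) - 10 = -8; (-8)(1) + 8 = 0 → quotient x^2 + 2x - 8, remainder 0.
Solve the quadratic x^2 + 2x - 8 = 0: discriminant = 2^2 - 4(1)(-8) = 4 + 32 = 36.
sqrt(36) = 6, so x = (-2 ± 6)/2: x = 2 or x = -4.
Collecting all roots found:

x = -4, x = 1, x = 2


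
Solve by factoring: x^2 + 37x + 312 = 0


We need two numbers that multiply to 312 and add to 37.
Those numbers are 13 and 24 (since 13 * 24 = 312 and 13 + 24 = 37).
So x^2 + 37x + 312 = (x + 13)(x + 24) = 0
Setting each factor to zero: x = -13 or x = -24

x = -24, x = -13


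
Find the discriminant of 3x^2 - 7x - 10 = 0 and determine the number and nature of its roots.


For ax^2 + bx + c = 0, discriminant D = b^2 - 4ac
Here a = 3, b = -7, c = -10
D = (-7)^2 - 4(3)(-10) = 49 + 120 = 169

D = 169 > 0 and is a perfect square (sqrt = 13)
The equation has 2 distinct real rational roots.

Discriminant = 169, 2 distinct real rational roots


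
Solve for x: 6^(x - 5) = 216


Express both sides with the same base.
216 = 6^3
Since the bases match, equate exponents: x - 5 = 3
So x = 3 - (-5) = 8

x = 8


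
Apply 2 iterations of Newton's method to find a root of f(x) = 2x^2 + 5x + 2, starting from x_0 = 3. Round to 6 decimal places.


Newton's method: x_(n+1) = x_n - f(x_n)/f'(x_n)
f(x) = 2x^2 + 5x + 2
f'(x) = 4x + 5

Iteration 1:
  f(3.000000) = 35.000000
  f'(3.000000) = 17.000000
  x_1 = 3.000000 - (35.000000)/(17.000000) = 0.941176

Iteration 2:
  f(0.941176) = 8.477509
  f'(0.941176) = 8.764706
  x_2 = 0.941176 - (8.477509)/(8.764706) = -0.026056

x_2 = -0.026056


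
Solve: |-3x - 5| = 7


An absolute value equation |expr| = 7 gives two cases:
Case 1: -3x - 5 = 7
  -3x = 12, so x = -4
Case 2: -3x - 5 = -7
  -3x = -2, so x = 2/3

x = -4, x = 2/3


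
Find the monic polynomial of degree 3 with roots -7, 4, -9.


A monic polynomial with roots -7, 4, -9 is:
p(x) = (x + 7)(x - 4)(x + 9)
After multiplying by (x + 7): x + 7
After multiplying by (x - 4): x^2 + 3x - 28
After multiplying by (x + 9): x^3 + 12x^2 - x - 252

x^3 + 12x^2 - x - 252


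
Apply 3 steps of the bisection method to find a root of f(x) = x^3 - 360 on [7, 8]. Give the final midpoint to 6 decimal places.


f(x) = x^3 - 360
f(7) = -17 < 0
f(8) = 152 > 0

Step 1: midpoint = (7.000000 + 8.000000)/2 = 7.500000
  f(7.500000) = 61.875000
  f(mid) > 0, so root is in [7.000000, 7.500000]

Step 2: midpoint = (7.000000 + 7.500000)/2 = 7.250000
  f(7.250000) = 21.078125
  f(mid) > 0, so root is in [7.000000, 7.250000]

Step 3: midpoint = (7.000000 + 7.250000)/2 = 7.125000
  f(7.125000) = 1.705078
  f(mid) > 0, so root is in [7.000000, 7.125000]

midpoint = 7.125000


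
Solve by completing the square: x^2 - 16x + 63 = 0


Start: x^2 - 16x + 63 = 0
Move constant: x^2 - 16x = -63
Half of -16 is -8, squared is 64
Add 64 to both sides: x^2 - 16x + 64 = 1
(x - 8)^2 = 1
x - 8 = ±1
x = 8 + 1 = 9 or x = 8 - 1 = 7

x = 7, x = 9


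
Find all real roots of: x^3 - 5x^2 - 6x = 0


The constant term is 0, so x = 0 is a root. Factor out x:
  x(x^2 - 5x - 6) = 0
Solve the quadratic x^2 - 5x - 6 = 0: discriminant = (-5)^2 - 4(1)(-6) = 25 + 24 = 49.
sqrt(49) = 7, so x = (5 ± 7)/2: x = 6 or x = -1.

x = -1, x = 0, x = 6


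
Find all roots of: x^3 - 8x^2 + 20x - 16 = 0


Let p(x) = x^3 - 8x^2 + 20x - 16. By the rational root theorem (leading coefficient 1), any rational root is an integer divisor of 16: try ±1, ±2, ... in turn.
Test x = 1: value = -3 ≠ 0.
Test x = -1: value = -45 ≠ 0.
Test x = 2: value = 0 ✓, so (x - 2) is a factor.
Synthetic division by (x - 2): bring down 1; 1(2) - 8 = -6; (-6)(2) + 20 = 8; 8(2) - 16 = 0 → quotient x^2 - 6x + 8, remainder 0.
Solve the quadratic x^2 - 6x + 8 = 0: discriminant = (-6)^2 - 4(1)(8) = 36 - 32 = 4.
sqrt(4) = 2, so x = (6 ± 2)/2: x = 4 or x = 2.
Collecting all roots found:

x = 2 (multiplicity 2), x = 4


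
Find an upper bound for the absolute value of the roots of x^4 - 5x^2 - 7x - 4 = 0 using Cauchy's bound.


Cauchy's bound: all roots r satisfy |r| <= 1 + max(|a_i/a_n|) for i = 0,...,n-1
where a_n is the leading coefficient.

Coefficients: [1, 0, -5, -7, -4]
Leading coefficient a_n = 1
Ratios |a_i/a_n|: 0, 5, 7, 4
Maximum ratio: 7
Cauchy's bound: |r| <= 1 + 7 = 8

Upper bound = 8


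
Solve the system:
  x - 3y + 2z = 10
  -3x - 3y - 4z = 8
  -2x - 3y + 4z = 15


Using Cramer's rule. Expand each determinant along the first row.
D  = 1*[(-3)*4 - (-4)*(-3)] - (-3)*[(-3)*4 - (-4)*(-2)] + 2*[(-3)*(-3) - (-3)*(-2)]
  = 1*(-24) - (-3)*(-20) + 2*(3) = -78
Dx = 10*[(-3)*4 - (-4)*(-3)] - (-3)*[8*4 - (-4)*15] + 2*[8*(-3) - (-3)*15]
  = 10*(-24) - (-3)*(92) + 2*(21) = 78
Dy = 1*[8*4 - (-4)*15] - 10*[(-3)*4 - (-4)*(-2)] + 2*[(-3)*15 - 8*(-2)]
  = 1*(92) - 10*(-20) + 2*(-29) = 234
Dz = 1*[(-3)*15 - 8*(-3)] - (-3)*[(-3)*15 - 8*(-2)] + 10*[(-3)*(-3) - (-3)*(-2)]
  = 1*(-21) - (-3)*(-29) + 10*(3) = -78
x = Dx/D = 78/-78 = -1, y = Dy/D = 234/-78 = -3, z = Dz/D = -78/-78 = 1
Check eq1: (1)(-1) + (-3)(-3) + (2)(1) = 10 = 10 ✓
Check eq2: (-3)(-1) + (-3)(-3) + (-4)(1) = 8 = 8 ✓
Check eq3: (-2)(-1) + (-3)(-3) + (4)(1) = 15 = 15 ✓

x = -1, y = -3, z = 1


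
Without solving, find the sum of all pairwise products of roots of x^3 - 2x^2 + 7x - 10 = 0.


By Vieta's formulas for x^3 + bx^2 + cx + d = 0:
  r1 + r2 + r3 = -b/a = 2
  r1*r2 + r1*r3 + r2*r3 = c/a = 7
  r1*r2*r3 = -d/a = 10


Sum of pairwise products = 7


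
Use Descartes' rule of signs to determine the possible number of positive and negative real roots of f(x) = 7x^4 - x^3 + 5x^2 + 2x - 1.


Descartes' rule of signs:

For positive roots, count sign changes in f(x) = 7x^4 - x^3 + 5x^2 + 2x - 1:
Signs of coefficients: +, -, +, +, -
Number of sign changes: 3
Possible positive real roots: 3, 1

For negative roots, examine f(-x) = 7x^4 + x^3 + 5x^2 - 2x - 1:
Signs of coefficients: +, +, +, -, -
Number of sign changes: 1
Possible negative real roots: 1

Positive roots: 3 or 1; Negative roots: 1


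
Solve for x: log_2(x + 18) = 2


Convert to exponential form: x + 18 = 2^2 = 4
x = 4 - 18 = -14
Check: log_2(-14 + 18) = log_2(4) = log_2(4) = 2 ✓

x = -14


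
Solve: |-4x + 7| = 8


An absolute value equation |expr| = 8 gives two cases:
Case 1: -4x + 7 = 8
  -4x = 1, so x = -1/4
Case 2: -4x + 7 = -8
  -4x = -15, so x = 15/4

x = -1/4, x = 15/4


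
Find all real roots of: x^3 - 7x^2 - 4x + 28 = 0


Let p(x) = x^3 - 7x^2 - 4x + 28. By the rational root theorem (leading coefficient 1), any rational root is an integer divisor of 28: try ±1, ±2, ... in turn.
Test x = 1: value = 18 ≠ 0.
Test x = -1: value = 24 ≠ 0.
Test x = 2: value = 0 ✓, so (x - 2) is a factor.
Synthetic division by (x - 2): bring down 1; 1(2) - 7 = -5; (-5)(2) - 4 = -14; (-14)(2) + 28 = 0 → quotient x^2 - 5x - 14, remainder 0.
Solve the quadratic x^2 - 5x - 14 = 0: discriminant = (-5)^2 - 4(1)(-14) = 25 + 56 = 81.
sqrt(81) = 9, so x = (5 ± 9)/2: x = 7 or x = -2.

x = -2, x = 2, x = 7


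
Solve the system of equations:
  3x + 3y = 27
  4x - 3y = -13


Using Cramer's rule:
Determinant D = (3)(-3) - (4)(3) = -9 - 12 = -21
Dx = (27)(-3) - (-13)(3) = -81 + 39 = -42
Dy = (3)(-13) - (4)(27) = -39 - 108 = -147
x = Dx/D = -42/-21 = 2
y = Dy/D = -147/-21 = 7

x = 2, y = 7


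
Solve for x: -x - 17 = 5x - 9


Starting with: -x - 17 = 5x - 9
Move all x terms to left: (-1 - 5)x = -9 + 17
Simplify: -6x = 8
Divide both sides by -6: x = -4/3

x = -4/3


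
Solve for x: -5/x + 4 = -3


Subtract 4 from both sides: -5/x = -7
Multiply both sides by x: -5 = -7 * x
Divide by -7: x = 5/7

x = 5/7


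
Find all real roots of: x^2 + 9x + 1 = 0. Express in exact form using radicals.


Using the quadratic formula: x = (-b ± sqrt(b^2 - 4ac)) / (2a)
Here a = 1, b = 9, c = 1
Discriminant = b^2 - 4ac = 9^2 - 4(1)(1) = 81 - 4 = 77
Since discriminant = 77 > 0, there are two real roots.
x = (-9 ± sqrt(77)) / 2
Numerically: x ≈ -0.1125 or x ≈ -8.8875

x = (-9 + sqrt(77)) / 2 or x = (-9 - sqrt(77)) / 2


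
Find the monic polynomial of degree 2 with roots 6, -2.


A monic polynomial with roots 6, -2 is:
p(x) = (x - 6)(x + 2)
After multiplying by (x - 6): x - 6
After multiplying by (x + 2): x^2 - 4x - 12

x^2 - 4x - 12


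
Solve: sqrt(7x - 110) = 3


Square both sides: 7x - 110 = 3^2 = 9
7x = 9 + 110 = 119
x = 17
Check: sqrt(7*17 - 110) = sqrt(9) = 3 ✓

x = 17


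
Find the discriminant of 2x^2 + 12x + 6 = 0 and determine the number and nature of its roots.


For ax^2 + bx + c = 0, discriminant D = b^2 - 4ac
Here a = 2, b = 12, c = 6
D = (12)^2 - 4(2)(6) = 144 - 48 = 96

D = 96 > 0 but not a perfect square
The equation has 2 distinct real irrational roots.

Discriminant = 96, 2 distinct real irrational roots


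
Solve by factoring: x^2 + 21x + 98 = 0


We need two numbers that multiply to 98 and add to 21.
Those numbers are 7 and 14 (since 7 * 14 = 98 and 7 + 14 = 21).
So x^2 + 21x + 98 = (x + 7)(x + 14) = 0
Setting each factor to zero: x = -7 or x = -14

x = -14, x = -7


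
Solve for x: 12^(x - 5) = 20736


Express both sides with the same base.
20736 = 12^4
Since the bases match, equate exponents: x - 5 = 4
So x = 4 - (-5) = 9

x = 9


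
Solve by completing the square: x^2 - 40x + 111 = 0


Start: x^2 - 40x + 111 = 0
Move constant: x^2 - 40x = -111
Half of -40 is -20, squared is 400
Add 400 to both sides: x^2 - 40x + 400 = 289
(x - 20)^2 = 289
x - 20 = ±17
x = 20 + 17 = 37 or x = 20 - 17 = 3

x = 3, x = 37


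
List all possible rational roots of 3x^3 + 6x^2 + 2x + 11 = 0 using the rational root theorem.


Rational root theorem: possible roots are ±p/q where:
  p divides the constant term (11): p ∈ {1, 11}
  q divides the leading coefficient (3): q ∈ {1, 3}

All possible rational roots: -11, -11/3, -1, -1/3, 1/3, 1, 11/3, 11

-11, -11/3, -1, -1/3, 1/3, 1, 11/3, 11


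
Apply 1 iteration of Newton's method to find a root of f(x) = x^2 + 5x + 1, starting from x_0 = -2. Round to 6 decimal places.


Newton's method: x_(n+1) = x_n - f(x_n)/f'(x_n)
f(x) = x^2 + 5x + 1
f'(x) = 2x + 5

Iteration 1:
  f(-2.000000) = -5.000000
  f'(-2.000000) = 1.000000
  x_1 = -2.000000 - (-5.000000)/(1.000000) = 3.000000

x_1 = 3.000000


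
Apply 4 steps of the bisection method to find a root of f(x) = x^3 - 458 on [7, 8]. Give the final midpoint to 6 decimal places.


f(x) = x^3 - 458
f(7) = -115 < 0
f(8) = 54 > 0

Step 1: midpoint = (7.000000 + 8.000000)/2 = 7.500000
  f(7.500000) = -36.125000
  f(mid) < 0, so root is in [7.500000, 8.000000]

Step 2: midpoint = (7.500000 + 8.000000)/2 = 7.750000
  f(7.750000) = 7.484375
  f(mid) > 0, so root is in [7.500000, 7.750000]

Step 3: midpoint = (7.500000 + 7.750000)/2 = 7.625000
  f(7.625000) = -14.677734
  f(mid) < 0, so root is in [7.625000, 7.750000]

Step 4: midpoint = (7.625000 + 7.750000)/2 = 7.687500
  f(7.687500) = -3.686768
  f(mid) < 0, so root is in [7.687500, 7.750000]

midpoint = 7.687500


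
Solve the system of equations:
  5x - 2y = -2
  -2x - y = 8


Using Cramer's rule:
Determinant D = (5)(-1) - (-2)(-2) = -5 - 4 = -9
Dx = (-2)(-1) - (8)(-2) = 2 + 16 = 18
Dy = (5)(8) - (-2)(-2) = 40 - 4 = 36
x = Dx/D = 18/-9 = -2
y = Dy/D = 36/-9 = -4

x = -2, y = -4


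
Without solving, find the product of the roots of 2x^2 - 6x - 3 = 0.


By Vieta's formulas for ax^2 + bx + c = 0:
  Sum of roots = -b/a
  Product of roots = c/a

Here a = 2, b = -6, c = -3
Sum = -(-6)/2 = 3
Product = -3/2 = -3/2

Product = -3/2


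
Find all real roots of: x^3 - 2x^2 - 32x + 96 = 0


Let p(x) = x^3 - 2x^2 - 32x + 96. By the rational root theorem (leading coefficient 1), any rational root is an integer divisor of 96: try ±1, ±2, ... in turn.
Test x = 1: value = 63 ≠ 0.
Test x = -1: value = 125 ≠ 0.
Test x = 2: value = 32 ≠ 0.
Test x = -2: value = 144 ≠ 0.
Test x = 3: value = 9 ≠ 0.
Test x = -3: value = 147 ≠ 0.
Test x = 4: value = 0 ✓, so (x - 4) is a factor.
Synthetic division by (x - 4): bring down 1; 1(4) - 2 = 2; 2(4) - 32 = -24; (-24)(4) + 96 = 0 → quotient x^2 + 2x - 24, remainder 0.
Solve the quadratic x^2 + 2x - 24 = 0: discriminant = 2^2 - 4(1)(-24) = 4 + 96 = 100.
sqrt(100) = 10, so x = (-2 ± 10)/2: x = 4 or x = -6.

x = -6, x = 4 (multiplicity 2)


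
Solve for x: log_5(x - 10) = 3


Convert to exponential form: x - 10 = 5^3 = 125
x = 125 + 10 = 135
Check: log_5(135 - 10) = log_5(125) = log_5(125) = 3 ✓

x = 135


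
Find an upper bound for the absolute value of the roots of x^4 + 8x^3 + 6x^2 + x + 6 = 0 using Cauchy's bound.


Cauchy's bound: all roots r satisfy |r| <= 1 + max(|a_i/a_n|) for i = 0,...,n-1
where a_n is the leading coefficient.

Coefficients: [1, 8, 6, 1, 6]
Leading coefficient a_n = 1
Ratios |a_i/a_n|: 8, 6, 1, 6
Maximum ratio: 8
Cauchy's bound: |r| <= 1 + 8 = 9

Upper bound = 9


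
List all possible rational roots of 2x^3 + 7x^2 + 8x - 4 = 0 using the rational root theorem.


Rational root theorem: possible roots are ±p/q where:
  p divides the constant term (-4): p ∈ {1, 2, 4}
  q divides the leading coefficient (2): q ∈ {1, 2}

All possible rational roots: -4, -2, -1, -1/2, 1/2, 1, 2, 4

-4, -2, -1, -1/2, 1/2, 1, 2, 4


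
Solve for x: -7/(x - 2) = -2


Multiply both sides by (x - 2): -7 = -2(x - 2)
Distribute: -7 = -2x + 4
-2x = -7 - 4 = -11
x = 11/2

x = 11/2


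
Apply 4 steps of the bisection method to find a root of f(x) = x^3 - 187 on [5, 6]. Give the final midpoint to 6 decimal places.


f(x) = x^3 - 187
f(5) = -62 < 0
f(6) = 29 > 0

Step 1: midpoint = (5.000000 + 6.000000)/2 = 5.500000
  f(5.500000) = -20.625000
  f(mid) < 0, so root is in [5.500000, 6.000000]

Step 2: midpoint = (5.500000 + 6.000000)/2 = 5.750000
  f(5.750000) = 3.109375
  f(mid) > 0, so root is in [5.500000, 5.750000]

Step 3: midpoint = (5.500000 + 5.750000)/2 = 5.625000
  f(5.625000) = -9.021484
  f(mid) < 0, so root is in [5.625000, 5.750000]

Step 4: midpoint = (5.625000 + 5.750000)/2 = 5.687500
  f(5.687500) = -3.022705
  f(mid) < 0, so root is in [5.687500, 5.750000]

midpoint = 5.687500


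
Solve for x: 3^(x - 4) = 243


Express both sides with the same base.
243 = 3^5
Since the bases match, equate exponents: x - 4 = 5
So x = 5 - (-4) = 9

x = 9


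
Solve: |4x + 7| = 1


An absolute value equation |expr| = 1 gives two cases:
Case 1: 4x + 7 = 1
  4x = -6, so x = -3/2
Case 2: 4x + 7 = -1
  4x = -8, so x = -2

x = -2, x = -3/2


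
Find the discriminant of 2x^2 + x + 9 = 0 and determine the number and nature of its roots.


For ax^2 + bx + c = 0, discriminant D = b^2 - 4ac
Here a = 2, b = 1, c = 9
D = (1)^2 - 4(2)(9) = 1 - 72 = -71

D = -71 < 0
The equation has no real roots (2 complex conjugate roots).

Discriminant = -71, no real roots (2 complex conjugate roots)


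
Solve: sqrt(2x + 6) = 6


Square both sides: 2x + 6 = 6^2 = 36
2x = 36 - 6 = 30
x = 15
Check: sqrt(2*15 + 6) = sqrt(36) = 6 ✓

x = 15


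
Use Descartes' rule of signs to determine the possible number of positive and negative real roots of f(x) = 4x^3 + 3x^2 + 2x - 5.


Descartes' rule of signs:

For positive roots, count sign changes in f(x) = 4x^3 + 3x^2 + 2x - 5:
Signs of coefficients: +, +, +, -
Number of sign changes: 1
Possible positive real roots: 1

For negative roots, examine f(-x) = -4x^3 + 3x^2 - 2x - 5:
Signs of coefficients: -, +, -, -
Number of sign changes: 2
Possible negative real roots: 2, 0

Positive roots: 1; Negative roots: 2 or 0


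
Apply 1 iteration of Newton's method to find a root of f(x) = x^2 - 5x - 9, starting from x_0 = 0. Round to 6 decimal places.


Newton's method: x_(n+1) = x_n - f(x_n)/f'(x_n)
f(x) = x^2 - 5x - 9
f'(x) = 2x - 5

Iteration 1:
  f(0.000000) = -9.000000
  f'(0.000000) = -5.000000
  x_1 = 0.000000 - (-9.000000)/(-5.000000) = -1.800000

x_1 = -1.800000


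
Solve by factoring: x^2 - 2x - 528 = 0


We need two numbers that multiply to -528 and add to -2.
Those numbers are -24 and 22 (since (-24) * 22 = -528 and (-24) + 22 = -2).
So x^2 - 2x - 528 = (x - 24)(x + 22) = 0
Setting each factor to zero: x = 24 or x = -22

x = -22, x = 24


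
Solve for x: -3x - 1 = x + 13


Starting with: -3x - 1 = x + 13
Move all x terms to left: (-3 - 1)x = 13 + 1
Simplify: -4x = 14
Divide both sides by -4: x = -7/2

x = -7/2


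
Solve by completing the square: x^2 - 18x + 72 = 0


Start: x^2 - 18x + 72 = 0
Move constant: x^2 - 18x = -72
Half of -18 is -9, squared is 81
Add 81 to both sides: x^2 - 18x + 81 = 9
(x - 9)^2 = 9
x - 9 = ±3
x = 9 + 3 = 12 or x = 9 - 3 = 6

x = 6, x = 12


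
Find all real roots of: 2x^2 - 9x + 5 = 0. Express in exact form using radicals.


Using the quadratic formula: x = (-b ± sqrt(b^2 - 4ac)) / (2a)
Here a = 2, b = -9, c = 5
Discriminant = b^2 - 4ac = (-9)^2 - 4(2)(5) = 81 - 40 = 41
Since discriminant = 41 > 0, there are two real roots.
x = (9 ± sqrt(41)) / 4
Numerically: x ≈ 3.8508 or x ≈ 0.6492

x = (9 + sqrt(41)) / 4 or x = (9 - sqrt(41)) / 4


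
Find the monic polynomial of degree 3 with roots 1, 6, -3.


A monic polynomial with roots 1, 6, -3 is:
p(x) = (x - 1)(x - 6)(x + 3)
After multiplying by (x - 1): x - 1
After multiplying by (x - 6): x^2 - 7x + 6
After multiplying by (x + 3): x^3 - 4x^2 - 15x + 18

x^3 - 4x^2 - 15x + 18


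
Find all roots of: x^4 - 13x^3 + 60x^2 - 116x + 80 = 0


Let p(x) = x^4 - 13x^3 + 60x^2 - 116x + 80. By the rational root theorem (leading coefficient 1), any rational root is an integer divisor of 80: try ±1, ±2, ... in turn.
Test x = 1: value = 12 ≠ 0.
Test x = -1: value = 270 ≠ 0.
Test x = 2: value = 0 ✓, so (x - 2) is a factor.
Synthetic division by (x - 2): bring down 1; 1(2) - 13 = -11; (-11)(2) + 60 = 38; 38(2) - 116 = -40; (-40)(2) + 80 = 0 → quotient x^3 - 11x^2 + 38x - 40, remainder 0.
Continue with the quotient x^3 - 11x^2 + 38x - 40 (candidates must divide 40; re-test x = 2 first in case it repeats).
Test x = 2: value = 0 ✓, so (x - 2) is a factor.
Synthetic division by (x - 2): bring down 1; 1(2) - 11 = -9; (-9)(2) + 38 = 20; 20(2) - 40 = 0 → quotient x^2 - 9x + 20, remainder 0.
Solve the quadratic x^2 - 9x + 20 = 0: discriminant = (-9)^2 - 4(1)(20) = 81 - 80 = 1.
sqrt(1) = 1, so x = (9 ± 1)/2: x = 5 or x = 4.
Collecting all roots found:

x = 2 (multiplicity 2), x = 4, x = 5


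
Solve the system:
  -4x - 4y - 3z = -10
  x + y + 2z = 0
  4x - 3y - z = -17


Using Cramer's rule. Expand each determinant along the first row.
D  = (-4)*[1*(-1) - 2*(-3)] - (-4)*[1*(-1) - 2*4] + (-3)*[1*(-3) - 1*4]
  = (-4)*(5) - (-4)*(-9) + (-3)*(-7) = -35
Dx = (-10)*[1*(-1) - 2*(-3)] - (-4)*[0*(-1) - 2*(-17)] + (-3)*[0*(-3) - 1*(-17)]
  = (-10)*(5) - (-4)*(34) + (-3)*(17) = 35
Dy = (-4)*[0*(-1) - 2*(-17)] - (-10)*[1*(-1) - 2*4] + (-3)*[1*(-17) - 0*4]
  = (-4)*(34) - (-10)*(-9) + (-3)*(-17) = -175
Dz = (-4)*[1*(-17) - 0*(-3)] - (-4)*[1*(-17) - 0*4] + (-10)*[1*(-3) - 1*4]
  = (-4)*(-17) - (-4)*(-17) + (-10)*(-7) = 70
x = Dx/D = 35/-35 = -1, y = Dy/D = -175/-35 = 5, z = Dz/D = 70/-35 = -2
Check eq1: (-4)(-1) + (-4)(5) + (-3)(-2) = -10 = -10 ✓
Check eq2: (1)(-1) + (1)(5) + (2)(-2) = 0 = 0 ✓
Check eq3: (4)(-1) + (-3)(5) + (-1)(-2) = -17 = -17 ✓

x = -1, y = 5, z = -2


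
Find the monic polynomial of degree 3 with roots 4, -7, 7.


A monic polynomial with roots 4, -7, 7 is:
p(x) = (x - 4)(x + 7)(x - 7)
After multiplying by (x - 4): x - 4
After multiplying by (x + 7): x^2 + 3x - 28
After multiplying by (x - 7): x^3 - 4x^2 - 49x + 196

x^3 - 4x^2 - 49x + 196


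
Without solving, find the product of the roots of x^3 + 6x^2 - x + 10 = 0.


By Vieta's formulas for x^3 + bx^2 + cx + d = 0:
  r1 + r2 + r3 = -b/a = -6
  r1*r2 + r1*r3 + r2*r3 = c/a = -1
  r1*r2*r3 = -d/a = -10


Product = -10


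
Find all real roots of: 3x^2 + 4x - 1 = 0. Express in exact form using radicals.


Using the quadratic formula: x = (-b ± sqrt(b^2 - 4ac)) / (2a)
Here a = 3, b = 4, c = -1
Discriminant = b^2 - 4ac = 4^2 - 4(3)(-1) = 16 + 12 = 28
Since discriminant = 28 > 0, there are two real roots.
x = (-4 ± 2*sqrt(7)) / 6
Simplifying: x = (-2 ± sqrt(7)) / 3
Numerically: x ≈ 0.2153 or x ≈ -1.5486

x = (-2 + sqrt(7)) / 3 or x = (-2 - sqrt(7)) / 3


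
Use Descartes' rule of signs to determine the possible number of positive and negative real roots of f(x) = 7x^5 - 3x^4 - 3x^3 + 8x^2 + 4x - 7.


Descartes' rule of signs:

For positive roots, count sign changes in f(x) = 7x^5 - 3x^4 - 3x^3 + 8x^2 + 4x - 7:
Signs of coefficients: +, -, -, +, +, -
Number of sign changes: 3
Possible positive real roots: 3, 1

For negative roots, examine f(-x) = -7x^5 - 3x^4 + 3x^3 + 8x^2 - 4x - 7:
Signs of coefficients: -, -, +, +, -, -
Number of sign changes: 2
Possible negative real roots: 2, 0

Positive roots: 3 or 1; Negative roots: 2 or 0


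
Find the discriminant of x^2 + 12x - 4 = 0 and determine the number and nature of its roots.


For ax^2 + bx + c = 0, discriminant D = b^2 - 4ac
Here a = 1, b = 12, c = -4
D = (12)^2 - 4(1)(-4) = 144 + 16 = 160

D = 160 > 0 but not a perfect square
The equation has 2 distinct real irrational roots.

Discriminant = 160, 2 distinct real irrational roots


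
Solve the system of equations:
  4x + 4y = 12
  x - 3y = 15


Using Cramer's rule:
Determinant D = (4)(-3) - (1)(4) = -12 - 4 = -16
Dx = (12)(-3) - (15)(4) = -36 - 60 = -96
Dy = (4)(15) - (1)(12) = 60 - 12 = 48
x = Dx/D = -96/-16 = 6
y = Dy/D = 48/-16 = -3

x = 6, y = -3


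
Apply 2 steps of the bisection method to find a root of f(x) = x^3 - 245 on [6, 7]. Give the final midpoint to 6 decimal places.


f(x) = x^3 - 245
f(6) = -29 < 0
f(7) = 98 > 0

Step 1: midpoint = (6.000000 + 7.000000)/2 = 6.500000
  f(6.500000) = 29.625000
  f(mid) > 0, so root is in [6.000000, 6.500000]

Step 2: midpoint = (6.000000 + 6.500000)/2 = 6.250000
  f(6.250000) = -0.859375
  f(mid) < 0, so root is in [6.250000, 6.500000]

midpoint = 6.250000


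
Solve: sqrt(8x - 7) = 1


Square both sides: 8x - 7 = 1^2 = 1
8x = 1 + 7 = 8
x = 1
Check: sqrt(8*1 - 7) = sqrt(1) = 1 ✓

x = 1


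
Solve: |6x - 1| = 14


An absolute value equation |expr| = 14 gives two cases:
Case 1: 6x - 1 = 14
  6x = 15, so x = 5/2
Case 2: 6x - 1 = -14
  6x = -13, so x = -13/6

x = -13/6, x = 5/2


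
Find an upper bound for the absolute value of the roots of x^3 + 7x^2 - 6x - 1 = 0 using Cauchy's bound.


Cauchy's bound: all roots r satisfy |r| <= 1 + max(|a_i/a_n|) for i = 0,...,n-1
where a_n is the leading coefficient.

Coefficients: [1, 7, -6, -1]
Leading coefficient a_n = 1
Ratios |a_i/a_n|: 7, 6, 1
Maximum ratio: 7
Cauchy's bound: |r| <= 1 + 7 = 8

Upper bound = 8


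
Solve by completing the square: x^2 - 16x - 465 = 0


Start: x^2 - 16x - 465 = 0
Move constant: x^2 - 16x = 465
Half of -16 is -8, squared is 64
Add 64 to both sides: x^2 - 16x + 64 = 529
(x - 8)^2 = 529
x - 8 = ±23
x = 8 + 23 = 31 or x = 8 - 23 = -15

x = -15, x = 31


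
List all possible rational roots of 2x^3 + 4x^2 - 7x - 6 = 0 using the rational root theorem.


Rational root theorem: possible roots are ±p/q where:
  p divides the constant term (-6): p ∈ {1, 2, 3, 6}
  q divides the leading coefficient (2): q ∈ {1, 2}

All possible rational roots: -6, -3, -2, -3/2, -1, -1/2, 1/2, 1, 3/2, 2, 3, 6

-6, -3, -2, -3/2, -1, -1/2, 1/2, 1, 3/2, 2, 3, 6


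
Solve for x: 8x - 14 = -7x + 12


Starting with: 8x - 14 = -7x + 12
Move all x terms to left: (8 + 7)x = 12 + 14
Simplify: 15x = 26
Divide both sides by 15: x = 26/15

x = 26/15


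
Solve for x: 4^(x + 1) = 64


Express both sides with the same base.
64 = 4^3
Since the bases match, equate exponents: x + 1 = 3
So x = 3 - (1) = 2

x = 2


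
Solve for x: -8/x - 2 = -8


Subtract -2 from both sides: -8/x = -6
Multiply both sides by x: -8 = -6 * x
Divide by -6: x = 4/3

x = 4/3


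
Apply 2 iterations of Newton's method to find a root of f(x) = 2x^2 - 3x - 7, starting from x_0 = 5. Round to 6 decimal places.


Newton's method: x_(n+1) = x_n - f(x_n)/f'(x_n)
f(x) = 2x^2 - 3x - 7
f'(x) = 4x - 3

Iteration 1:
  f(5.000000) = 28.000000
  f'(5.000000) = 17.000000
  x_1 = 5.000000 - (28.000000)/(17.000000) = 3.352941

Iteration 2:
  f(3.352941) = 5.425606
  f'(3.352941) = 10.411765
  x_2 = 3.352941 - (5.425606)/(10.411765) = 2.831838

x_2 = 2.831838


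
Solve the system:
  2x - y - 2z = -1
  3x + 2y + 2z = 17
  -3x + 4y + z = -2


Using Cramer's rule. Expand each determinant along the first row.
D  = 2*[2*1 - 2*4] - (-1)*[3*1 - 2*(-3)] + (-2)*[3*4 - 2*(-3)]
  = 2*(-6) - (-1)*(9) + (-2)*(18) = -39
Dx = (-1)*[2*1 - 2*4] - (-1)*[17*1 - 2*(-2)] + (-2)*[17*4 - 2*(-2)]
  = (-1)*(-6) - (-1)*(21) + (-2)*(72) = -117
Dy = 2*[17*1 - 2*(-2)] - (-1)*[3*1 - 2*(-3)] + (-2)*[3*(-2) - 17*(-3)]
  = 2*(21) - (-1)*(9) + (-2)*(45) = -39
Dz = 2*[2*(-2) - 17*4] - (-1)*[3*(-2) - 17*(-3)] + (-1)*[3*4 - 2*(-3)]
  = 2*(-72) - (-1)*(45) + (-1)*(18) = -117
x = Dx/D = -117/-39 = 3, y = Dy/D = -39/-39 = 1, z = Dz/D = -117/-39 = 3
Check eq1: (2)(3) + (-1)(1) + (-2)(3) = -1 = -1 ✓
Check eq2: (3)(3) + (2)(1) + (2)(3) = 17 = 17 ✓
Check eq3: (-3)(3) + (4)(1) + (1)(3) = -2 = -2 ✓

x = 3, y = 1, z = 3


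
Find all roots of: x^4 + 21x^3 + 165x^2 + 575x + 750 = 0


Let p(x) = x^4 + 21x^3 + 165x^2 + 575x + 750. By the rational root theorem (leading coefficient 1), any rational root is an integer divisor of 750: try ±1, ±2, ... in turn.
Test x = 1: value = 1512 ≠ 0.
Test x = -1: value = 320 ≠ 0.
Test x = 2: value = 2744 ≠ 0.
Test x = -2: value = 108 ≠ 0.
Test x = 3: value = 4608 ≠ 0.
Test x = -3: value = 24 ≠ 0.
Test x = 5: value = 11000 ≠ 0.
Test x = -5: value = 0 ✓, so (x + 5) is a factor.
Synthetic division by (x + 5): bring down 1; 1(-5) + 21 = 16; 16(-5) + 165 = 85; 85(-5) + 575 = 150; 150(-5) + 750 = 0 → quotient x^3 + 16x^2 + 85x + 150, remainder 0.
Continue with the quotient x^3 + 16x^2 + 85x + 150 (candidates must divide 150; re-test x = -5 first in case it repeats).
Test x = -5: value = 0 ✓, so (x + 5) is a factor.
Synthetic division by (x + 5): bring down 1; 1(-5) + 16 = 11; 11(-5) + 85 = 30; 30(-5) + 150 = 0 → quotient x^2 + 11x + 30, remainder 0.
Solve the quadratic x^2 + 11x + 30 = 0: discriminant = 11^2 - 4(1)(30) = 121 - 120 = 1.
sqrt(1) = 1, so x = (-11 ± 1)/2: x = -5 or x = -6.
Collecting all roots found:

x = -6, x = -5 (multiplicity 3)


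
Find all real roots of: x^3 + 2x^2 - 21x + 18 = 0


Let p(x) = x^3 + 2x^2 - 21x + 18. By the rational root theorem (leading coefficient 1), any rational root is an integer divisor of 18: try ±1, ±2, ... in turn.
Test x = 1: value = 0 ✓, so (x - 1) is a factor.
Synthetic division by (x - 1): bring down 1; 1(1) + 2 = 3; 3(1) - 21 = -18; (-18)(1) + 18 = 0 → quotient x^2 + 3x - 18, remainder 0.
Solve the quadratic x^2 + 3x - 18 = 0: discriminant = 3^2 - 4(1)(-18) = 9 + 72 = 81.
sqrt(81) = 9, so x = (-3 ± 9)/2: x = 3 or x = -6.

x = -6, x = 1, x = 3


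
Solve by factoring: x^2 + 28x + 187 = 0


We need two numbers that multiply to 187 and add to 28.
Those numbers are 17 and 11 (since 17 * 11 = 187 and 17 + 11 = 28).
So x^2 + 28x + 187 = (x + 17)(x + 11) = 0
Setting each factor to zero: x = -17 or x = -11

x = -17, x = -11


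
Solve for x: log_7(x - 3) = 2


Convert to exponential form: x - 3 = 7^2 = 49
x = 49 + 3 = 52
Check: log_7(52 - 3) = log_7(49) = log_7(49) = 2 ✓

x = 52


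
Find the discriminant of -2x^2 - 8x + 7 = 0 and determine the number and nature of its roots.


For ax^2 + bx + c = 0, discriminant D = b^2 - 4ac
Here a = -2, b = -8, c = 7
D = (-8)^2 - 4(-2)(7) = 64 + 56 = 120

D = 120 > 0 but not a perfect square
The equation has 2 distinct real irrational roots.

Discriminant = 120, 2 distinct real irrational roots


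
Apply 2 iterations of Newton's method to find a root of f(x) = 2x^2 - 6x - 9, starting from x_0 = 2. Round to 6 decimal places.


Newton's method: x_(n+1) = x_n - f(x_n)/f'(x_n)
f(x) = 2x^2 - 6x - 9
f'(x) = 4x - 6

Iteration 1:
  f(2.000000) = -13.000000
  f'(2.000000) = 2.000000
  x_1 = 2.000000 - (-13.000000)/(2.000000) = 8.500000

Iteration 2:
  f(8.500000) = 84.500000
  f'(8.500000) = 28.000000
  x_2 = 8.500000 - (84.500000)/(28.000000) = 5.482143

x_2 = 5.482143


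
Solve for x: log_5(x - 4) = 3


Convert to exponential form: x - 4 = 5^3 = 125
x = 125 + 4 = 129
Check: log_5(129 - 4) = log_5(125) = log_5(125) = 3 ✓

x = 129


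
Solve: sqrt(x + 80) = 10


Square both sides: x + 80 = 10^2 = 100
x = 100 - 80 = 20
x = 20
Check: sqrt(1*20 + 80) = sqrt(100) = 10 ✓

x = 20


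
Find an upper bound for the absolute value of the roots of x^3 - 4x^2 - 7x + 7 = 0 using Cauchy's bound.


Cauchy's bound: all roots r satisfy |r| <= 1 + max(|a_i/a_n|) for i = 0,...,n-1
where a_n is the leading coefficient.

Coefficients: [1, -4, -7, 7]
Leading coefficient a_n = 1
Ratios |a_i/a_n|: 4, 7, 7
Maximum ratio: 7
Cauchy's bound: |r| <= 1 + 7 = 8

Upper bound = 8


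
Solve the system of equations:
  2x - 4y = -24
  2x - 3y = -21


Using Cramer's rule:
Determinant D = (2)(-3) - (2)(-4) = -6 + 8 = 2
Dx = (-24)(-3) - (-21)(-4) = 72 - 84 = -12
Dy = (2)(-21) - (2)(-24) = -42 + 48 = 6
x = Dx/D = -12/2 = -6
y = Dy/D = 6/2 = 3

x = -6, y = 3


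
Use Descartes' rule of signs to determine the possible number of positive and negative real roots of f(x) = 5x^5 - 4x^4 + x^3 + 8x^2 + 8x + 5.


Descartes' rule of signs:

For positive roots, count sign changes in f(x) = 5x^5 - 4x^4 + x^3 + 8x^2 + 8x + 5:
Signs of coefficients: +, -, +, +, +, +
Number of sign changes: 2
Possible positive real roots: 2, 0

For negative roots, examine f(-x) = -5x^5 - 4x^4 - x^3 + 8x^2 - 8x + 5:
Signs of coefficients: -, -, -, +, -, +
Number of sign changes: 3
Possible negative real roots: 3, 1

Positive roots: 2 or 0; Negative roots: 3 or 1


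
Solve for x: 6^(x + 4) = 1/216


Express both sides with the same base.
1/216 = 6^(-3)
Since the bases match, equate exponents: x + 4 = -3
So x = -3 - (4) = -7

x = -7


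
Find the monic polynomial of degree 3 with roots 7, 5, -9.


A monic polynomial with roots 7, 5, -9 is:
p(x) = (x - 7)(x - 5)(x + 9)
After multiplying by (x - 7): x - 7
After multiplying by (x - 5): x^2 - 12x + 35
After multiplying by (x + 9): x^3 - 3x^2 - 73x + 315

x^3 - 3x^2 - 73x + 315


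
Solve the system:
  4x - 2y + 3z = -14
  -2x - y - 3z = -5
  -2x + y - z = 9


Using Cramer's rule. Expand each determinant along the first row.
D  = 4*[(-1)*(-1) - (-3)*1] - (-2)*[(-2)*(-1) - (-3)*(-2)] + 3*[(-2)*1 - (-1)*(-2)]
  = 4*(4) - (-2)*(-4) + 3*(-4) = -4
Dx = (-14)*[(-1)*(-1) - (-3)*1] - (-2)*[(-5)*(-1) - (-3)*9] + 3*[(-5)*1 - (-1)*9]
  = (-14)*(4) - (-2)*(32) + 3*(4) = 20
Dy = 4*[(-5)*(-1) - (-3)*9] - (-14)*[(-2)*(-1) - (-3)*(-2)] + 3*[(-2)*9 - (-5)*(-2)]
  = 4*(32) - (-14)*(-4) + 3*(-28) = -12
Dz = 4*[(-1)*9 - (-5)*1] - (-2)*[(-2)*9 - (-5)*(-2)] + (-14)*[(-2)*1 - (-1)*(-2)]
  = 4*(-4) - (-2)*(-28) + (-14)*(-4) = -16
x = Dx/D = 20/-4 = -5, y = Dy/D = -12/-4 = 3, z = Dz/D = -16/-4 = 4
Check eq1: (4)(-5) + (-2)(3) + (3)(4) = -14 = -14 ✓
Check eq2: (-2)(-5) + (-1)(3) + (-3)(4) = -5 = -5 ✓
Check eq3: (-2)(-5) + (1)(3) + (-1)(4) = 9 = 9 ✓

x = -5, y = 3, z = 4


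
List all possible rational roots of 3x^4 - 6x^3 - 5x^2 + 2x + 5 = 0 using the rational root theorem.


Rational root theorem: possible roots are ±p/q where:
  p divides the constant term (5): p ∈ {1, 5}
  q divides the leading coefficient (3): q ∈ {1, 3}

All possible rational roots: -5, -5/3, -1, -1/3, 1/3, 1, 5/3, 5

-5, -5/3, -1, -1/3, 1/3, 1, 5/3, 5


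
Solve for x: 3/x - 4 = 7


Subtract -4 from both sides: 3/x = 11
Multiply both sides by x: 3 = 11 * x
Divide by 11: x = 3/11

x = 3/11


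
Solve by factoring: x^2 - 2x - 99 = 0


We need two numbers that multiply to -99 and add to -2.
Those numbers are 9 and -11 (since 9 * (-11) = -99 and 9 + (-11) = -2).
So x^2 - 2x - 99 = (x + 9)(x - 11) = 0
Setting each factor to zero: x = -9 or x = 11

x = -9, x = 11


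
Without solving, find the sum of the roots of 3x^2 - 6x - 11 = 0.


By Vieta's formulas for ax^2 + bx + c = 0:
  Sum of roots = -b/a
  Product of roots = c/a

Here a = 3, b = -6, c = -11
Sum = -(-6)/3 = 2
Product = -11/3 = -11/3

Sum = 2


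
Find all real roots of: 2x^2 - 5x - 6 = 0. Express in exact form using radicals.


Using the quadratic formula: x = (-b ± sqrt(b^2 - 4ac)) / (2a)
Here a = 2, b = -5, c = -6
Discriminant = b^2 - 4ac = (-5)^2 - 4(2)(-6) = 25 + 48 = 73
Since discriminant = 73 > 0, there are two real roots.
x = (5 ± sqrt(73)) / 4
Numerically: x ≈ 3.3860 or x ≈ -0.8860

x = (5 + sqrt(73)) / 4 or x = (5 - sqrt(73)) / 4


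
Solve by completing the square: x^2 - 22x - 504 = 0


Start: x^2 - 22x - 504 = 0
Move constant: x^2 - 22x = 504
Half of -22 is -11, squared is 121
Add 121 to both sides: x^2 - 22x + 121 = 625
(x - 11)^2 = 625
x - 11 = ±25
x = 11 + 25 = 36 or x = 11 - 25 = -14

x = -14, x = 36


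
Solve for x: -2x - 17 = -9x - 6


Starting with: -2x - 17 = -9x - 6
Move all x terms to left: (-2 + 9)x = -6 + 17
Simplify: 7x = 11
Divide both sides by 7: x = 11/7

x = 11/7


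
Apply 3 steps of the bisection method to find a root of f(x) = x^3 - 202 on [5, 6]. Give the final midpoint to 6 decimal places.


f(x) = x^3 - 202
f(5) = -77 < 0
f(6) = 14 > 0

Step 1: midpoint = (5.000000 + 6.000000)/2 = 5.500000
  f(5.500000) = -35.625000
  f(mid) < 0, so root is in [5.500000, 6.000000]

Step 2: midpoint = (5.500000 + 6.000000)/2 = 5.750000
  f(5.750000) = -11.890625
  f(mid) < 0, so root is in [5.750000, 6.000000]

Step 3: midpoint = (5.750000 + 6.000000)/2 = 5.875000
  f(5.875000) = 0.779297
  f(mid) > 0, so root is in [5.750000, 5.875000]

midpoint = 5.875000
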